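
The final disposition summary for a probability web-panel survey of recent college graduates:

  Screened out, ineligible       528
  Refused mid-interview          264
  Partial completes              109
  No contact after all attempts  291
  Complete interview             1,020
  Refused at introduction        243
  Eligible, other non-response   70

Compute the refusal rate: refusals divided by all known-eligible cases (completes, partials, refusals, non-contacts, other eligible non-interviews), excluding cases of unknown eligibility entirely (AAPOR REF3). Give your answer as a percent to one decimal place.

25.4%

Refusals = 243 + 264 = 507
Num: 507
Denominator: 1020 + 109 + 507 + 291 + 70 = 1997
REF3 = 507 / 1997 = 0.2539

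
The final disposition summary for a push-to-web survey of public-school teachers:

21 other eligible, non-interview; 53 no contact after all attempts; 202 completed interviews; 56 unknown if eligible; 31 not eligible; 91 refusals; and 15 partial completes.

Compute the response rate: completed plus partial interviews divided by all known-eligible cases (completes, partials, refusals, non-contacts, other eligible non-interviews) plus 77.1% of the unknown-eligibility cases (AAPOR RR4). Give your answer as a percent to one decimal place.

Num → 202 + 15 = 217
Determined eligible → 202 + 15 + 91 + 53 + 21 = 382
Estimated eligible among unknowns → 0.7710 × 56 = 43.18
Denom → 382 + 43.18 = 425.18
RR4 = 217 / 425.18 = 0.5104

51.0%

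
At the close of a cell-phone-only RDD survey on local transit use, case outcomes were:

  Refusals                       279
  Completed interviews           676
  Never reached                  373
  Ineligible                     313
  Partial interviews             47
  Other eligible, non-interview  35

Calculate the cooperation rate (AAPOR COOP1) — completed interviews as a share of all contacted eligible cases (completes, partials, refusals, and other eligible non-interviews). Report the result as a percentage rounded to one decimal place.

Top = 676
Denom = 676 + 47 + 279 + 35 = 1037
COOP1 = 676 / 1037 = 0.6519

65.2%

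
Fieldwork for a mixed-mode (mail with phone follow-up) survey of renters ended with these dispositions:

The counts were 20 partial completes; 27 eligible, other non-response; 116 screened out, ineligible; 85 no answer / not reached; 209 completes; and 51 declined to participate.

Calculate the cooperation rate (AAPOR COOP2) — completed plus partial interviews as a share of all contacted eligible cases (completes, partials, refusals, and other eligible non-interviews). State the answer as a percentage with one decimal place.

74.6%

Numerator: 209 + 20 = 229
Denom: 209 + 20 + 51 + 27 = 307
COOP2 = 229 / 307 = 0.7459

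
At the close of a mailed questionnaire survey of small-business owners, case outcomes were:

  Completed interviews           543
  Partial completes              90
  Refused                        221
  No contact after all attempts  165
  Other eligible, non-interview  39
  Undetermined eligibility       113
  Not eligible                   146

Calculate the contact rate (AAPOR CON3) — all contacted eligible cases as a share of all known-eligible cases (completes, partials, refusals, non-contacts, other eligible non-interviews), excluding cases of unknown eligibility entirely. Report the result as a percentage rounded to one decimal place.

Numerator = 543 + 90 + 221 + 39 = 893
Denominator = 543 + 90 + 221 + 165 + 39 = 1058
CON3 = 893 / 1058 = 0.8440

84.4%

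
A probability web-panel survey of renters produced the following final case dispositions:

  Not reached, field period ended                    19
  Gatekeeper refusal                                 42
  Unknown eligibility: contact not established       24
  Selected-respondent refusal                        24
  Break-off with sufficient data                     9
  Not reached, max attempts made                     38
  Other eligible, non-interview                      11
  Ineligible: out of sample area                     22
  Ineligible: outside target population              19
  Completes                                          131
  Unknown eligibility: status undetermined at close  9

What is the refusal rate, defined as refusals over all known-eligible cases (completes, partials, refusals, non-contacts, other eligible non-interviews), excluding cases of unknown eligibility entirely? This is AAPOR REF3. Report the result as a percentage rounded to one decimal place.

24.1%

Refused = 42 + 24 = 66
Never reached = 19 + 38 = 57
Unknown if eligible = 24 + 9 = 33
Ineligible = 19 + 22 = 41
Numerator: 66
Denominator: 131 + 9 + 66 + 57 + 11 = 274
REF3 = 66 / 274 = 0.2409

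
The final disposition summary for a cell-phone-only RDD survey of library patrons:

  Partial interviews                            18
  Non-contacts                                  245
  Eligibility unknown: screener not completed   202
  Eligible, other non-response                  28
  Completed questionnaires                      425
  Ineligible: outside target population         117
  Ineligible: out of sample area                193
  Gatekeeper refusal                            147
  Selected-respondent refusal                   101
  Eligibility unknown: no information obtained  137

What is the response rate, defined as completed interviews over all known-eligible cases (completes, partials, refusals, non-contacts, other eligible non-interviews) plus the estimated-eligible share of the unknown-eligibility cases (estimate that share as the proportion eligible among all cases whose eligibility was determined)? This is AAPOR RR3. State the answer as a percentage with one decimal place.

34.8%

Refused = 147 + 101 = 248
Undetermined eligibility = 202 + 137 = 339
Not eligible = 117 + 193 = 310
Numerator: 425
Determined eligible: 425 + 18 + 248 + 245 + 28 = 964
e = 964 / (964 + 310) = 964 / 1274 = 0.7567
Estimated eligible among unknowns: 0.7567 × 339 = 256.52
Denominator: 964 + 256.52 = 1220.52
RR3 = 425 / 1220.52 = 0.3482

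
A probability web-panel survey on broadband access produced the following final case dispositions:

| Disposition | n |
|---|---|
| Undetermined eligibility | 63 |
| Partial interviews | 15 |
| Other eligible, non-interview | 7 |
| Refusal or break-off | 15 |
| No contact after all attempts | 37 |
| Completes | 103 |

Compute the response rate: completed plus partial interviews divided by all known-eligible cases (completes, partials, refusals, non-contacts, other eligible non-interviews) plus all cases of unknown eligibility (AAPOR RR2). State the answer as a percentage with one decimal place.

49.2%

Num: 103 + 15 = 118
Denom: 103 + 15 + 15 + 37 + 7 + 63 = 240
RR2 = 118 / 240 = 0.4917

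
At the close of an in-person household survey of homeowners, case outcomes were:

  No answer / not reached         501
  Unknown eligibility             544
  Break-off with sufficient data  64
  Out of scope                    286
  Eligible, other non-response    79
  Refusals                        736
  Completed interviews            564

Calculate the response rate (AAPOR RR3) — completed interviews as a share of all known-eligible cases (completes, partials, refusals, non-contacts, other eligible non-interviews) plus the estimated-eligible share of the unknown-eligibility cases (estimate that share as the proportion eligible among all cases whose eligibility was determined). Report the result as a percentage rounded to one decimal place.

23.3%

Numerator = 564
Eligible (known) = 564 + 64 + 736 + 501 + 79 = 1944
e = 1944 / (1944 + 286) = 1944 / 2230 = 0.8717
Estimated eligible among unknowns = 0.8717 × 544 = 474.20
Denom = 1944 + 474.20 = 2418.20
RR3 = 564 / 2418.20 = 0.2332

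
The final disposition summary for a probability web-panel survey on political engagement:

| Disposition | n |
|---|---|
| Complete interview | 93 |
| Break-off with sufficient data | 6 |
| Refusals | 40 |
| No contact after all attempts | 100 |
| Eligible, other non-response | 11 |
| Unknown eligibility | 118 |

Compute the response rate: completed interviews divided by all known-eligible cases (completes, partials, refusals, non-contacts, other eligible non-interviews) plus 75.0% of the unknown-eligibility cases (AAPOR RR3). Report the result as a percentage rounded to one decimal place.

27.5%

Top = 93
Known eligible = 93 + 6 + 40 + 100 + 11 = 250
e × U = 0.7500 × 118 = 88.50
Base = 250 + 88.50 = 338.50
RR3 = 93 / 338.50 = 0.2747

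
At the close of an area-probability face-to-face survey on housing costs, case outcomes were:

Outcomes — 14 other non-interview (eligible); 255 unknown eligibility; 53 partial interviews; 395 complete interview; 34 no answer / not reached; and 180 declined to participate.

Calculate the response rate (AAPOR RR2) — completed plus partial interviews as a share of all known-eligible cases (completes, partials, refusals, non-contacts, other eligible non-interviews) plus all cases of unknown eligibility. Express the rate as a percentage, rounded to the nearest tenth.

48.1%

Numerator → 395 + 53 = 448
Denominator → 395 + 53 + 180 + 34 + 14 + 255 = 931
RR2 = 448 / 931 = 0.4812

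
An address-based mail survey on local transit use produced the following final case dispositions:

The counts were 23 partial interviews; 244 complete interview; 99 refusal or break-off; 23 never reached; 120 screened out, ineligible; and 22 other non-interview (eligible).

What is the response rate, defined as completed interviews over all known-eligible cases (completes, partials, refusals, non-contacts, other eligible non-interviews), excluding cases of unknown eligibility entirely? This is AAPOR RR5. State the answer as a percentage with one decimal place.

59.4%

Top → 244
Base → 244 + 23 + 99 + 23 + 22 = 411
RR5 = 244 / 411 = 0.5937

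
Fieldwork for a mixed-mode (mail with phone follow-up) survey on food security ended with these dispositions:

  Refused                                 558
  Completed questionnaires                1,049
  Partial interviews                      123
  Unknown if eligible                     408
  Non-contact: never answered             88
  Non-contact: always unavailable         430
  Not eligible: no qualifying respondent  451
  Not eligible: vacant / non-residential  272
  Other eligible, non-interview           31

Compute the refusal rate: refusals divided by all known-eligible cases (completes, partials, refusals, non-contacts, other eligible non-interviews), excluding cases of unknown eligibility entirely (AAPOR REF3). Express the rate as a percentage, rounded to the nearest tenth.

No contact after all attempts = 88 + 430 = 518
Screened out, ineligible = 451 + 272 = 723
Num → 558
Denominator → 1049 + 123 + 558 + 518 + 31 = 2279
REF3 = 558 / 2279 = 0.2448

24.5%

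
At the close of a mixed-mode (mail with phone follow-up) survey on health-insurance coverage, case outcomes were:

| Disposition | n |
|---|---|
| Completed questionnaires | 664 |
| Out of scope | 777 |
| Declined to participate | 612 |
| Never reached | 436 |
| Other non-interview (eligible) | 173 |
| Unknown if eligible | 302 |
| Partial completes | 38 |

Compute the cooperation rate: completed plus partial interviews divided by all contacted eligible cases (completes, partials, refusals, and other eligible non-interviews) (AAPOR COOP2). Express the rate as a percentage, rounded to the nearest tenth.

47.2%

Numerator = 664 + 38 = 702
Denom = 664 + 38 + 612 + 173 = 1487
COOP2 = 702 / 1487 = 0.4721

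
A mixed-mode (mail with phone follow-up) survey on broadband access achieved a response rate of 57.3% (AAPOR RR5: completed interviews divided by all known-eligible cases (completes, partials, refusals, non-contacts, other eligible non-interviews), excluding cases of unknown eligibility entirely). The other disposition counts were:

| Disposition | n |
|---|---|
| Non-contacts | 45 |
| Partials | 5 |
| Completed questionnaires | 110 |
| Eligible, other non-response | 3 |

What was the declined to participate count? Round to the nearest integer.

RR5 = 110 / D = 0.573
D = 110 / 0.573 = 192.0
Remaining denominator categories sum to 163
declined to participate = 192.0 − 163 ≈ 29

29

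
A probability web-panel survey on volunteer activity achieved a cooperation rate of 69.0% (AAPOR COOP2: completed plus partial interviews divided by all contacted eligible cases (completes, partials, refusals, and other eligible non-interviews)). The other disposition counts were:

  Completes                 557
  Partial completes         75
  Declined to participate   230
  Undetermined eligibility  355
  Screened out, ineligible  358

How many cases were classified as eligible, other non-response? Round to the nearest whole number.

54

Top = 557 + 75 = 632
COOP2 = 632 / D = 0.690
D = 632 / 0.690 = 915.9
Remaining denominator categories sum to 862
eligible, other non-response = 915.9 − 862 ≈ 54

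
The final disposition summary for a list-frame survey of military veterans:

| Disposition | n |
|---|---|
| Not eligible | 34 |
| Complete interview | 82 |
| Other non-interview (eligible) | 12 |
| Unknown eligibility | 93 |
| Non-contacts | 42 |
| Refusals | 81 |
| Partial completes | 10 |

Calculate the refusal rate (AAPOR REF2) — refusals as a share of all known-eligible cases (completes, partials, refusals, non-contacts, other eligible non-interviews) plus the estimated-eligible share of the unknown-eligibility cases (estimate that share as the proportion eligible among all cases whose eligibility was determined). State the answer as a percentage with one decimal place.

Num → 81
Eligible (known) → 82 + 10 + 81 + 42 + 12 = 227
e = 227 / (227 + 34) = 227 / 261 = 0.8697
Estimated eligible among unknowns → 0.8697 × 93 = 80.88
Denom → 227 + 80.88 = 307.88
REF2 = 81 / 307.88 = 0.2631

26.3%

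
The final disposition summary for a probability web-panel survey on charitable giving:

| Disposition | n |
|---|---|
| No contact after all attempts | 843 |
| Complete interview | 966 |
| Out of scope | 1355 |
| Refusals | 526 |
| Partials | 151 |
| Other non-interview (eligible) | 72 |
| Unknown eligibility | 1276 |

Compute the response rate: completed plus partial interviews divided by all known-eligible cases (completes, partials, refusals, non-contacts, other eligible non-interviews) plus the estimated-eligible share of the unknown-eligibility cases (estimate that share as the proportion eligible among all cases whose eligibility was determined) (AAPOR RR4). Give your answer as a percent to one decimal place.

32.9%

Num → 966 + 151 = 1117
Known eligible → 966 + 151 + 526 + 843 + 72 = 2558
e = 2558 / (2558 + 1355) = 2558 / 3913 = 0.6537
e × U → 0.6537 × 1276 = 834.12
Denominator → 2558 + 834.12 = 3392.12
RR4 = 1117 / 3392.12 = 0.3293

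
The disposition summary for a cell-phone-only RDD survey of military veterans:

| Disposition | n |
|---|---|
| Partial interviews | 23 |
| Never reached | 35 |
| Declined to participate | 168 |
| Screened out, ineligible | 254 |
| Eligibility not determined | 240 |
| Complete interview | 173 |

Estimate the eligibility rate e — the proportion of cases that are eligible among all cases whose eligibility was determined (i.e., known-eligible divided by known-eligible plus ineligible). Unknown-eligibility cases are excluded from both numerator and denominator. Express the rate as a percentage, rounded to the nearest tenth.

Eligible (known): 173 + 23 + 168 + 35 = 399
e = 399 / (399 + 254) = 399 / 653 = 0.6110

61.1%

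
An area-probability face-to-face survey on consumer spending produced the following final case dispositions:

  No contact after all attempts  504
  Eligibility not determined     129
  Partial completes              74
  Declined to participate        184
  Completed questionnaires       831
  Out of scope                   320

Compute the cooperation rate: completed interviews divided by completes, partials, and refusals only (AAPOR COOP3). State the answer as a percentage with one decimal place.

76.3%

Num → 831
Denom → 831 + 74 + 184 = 1089
COOP3 = 831 / 1089 = 0.7631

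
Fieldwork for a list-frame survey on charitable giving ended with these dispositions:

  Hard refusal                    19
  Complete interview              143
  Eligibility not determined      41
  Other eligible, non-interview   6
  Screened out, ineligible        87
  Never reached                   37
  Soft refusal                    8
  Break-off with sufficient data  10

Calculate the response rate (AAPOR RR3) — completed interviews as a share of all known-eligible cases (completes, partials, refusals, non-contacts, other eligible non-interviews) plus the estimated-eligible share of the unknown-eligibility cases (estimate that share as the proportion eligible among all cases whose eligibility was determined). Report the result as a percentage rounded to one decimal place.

56.6%

Refused = 19 + 8 = 27
Num → 143
Known eligible → 143 + 10 + 27 + 37 + 6 = 223
e = 223 / (223 + 87) = 223 / 310 = 0.7194
Eligible share of unknowns → 0.7194 × 41 = 29.50
Denom → 223 + 29.50 = 252.50
RR3 = 143 / 252.50 = 0.5663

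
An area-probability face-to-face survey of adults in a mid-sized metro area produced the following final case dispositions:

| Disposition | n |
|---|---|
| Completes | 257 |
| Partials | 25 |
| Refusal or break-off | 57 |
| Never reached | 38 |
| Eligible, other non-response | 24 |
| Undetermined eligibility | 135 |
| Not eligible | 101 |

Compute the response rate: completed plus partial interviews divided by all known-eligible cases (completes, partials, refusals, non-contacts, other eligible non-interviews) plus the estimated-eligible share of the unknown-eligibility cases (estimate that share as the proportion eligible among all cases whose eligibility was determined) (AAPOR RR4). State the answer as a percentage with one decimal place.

55.4%

Top = 257 + 25 = 282
Known eligible = 257 + 25 + 57 + 38 + 24 = 401
e = 401 / (401 + 101) = 401 / 502 = 0.7988
e × U = 0.7988 × 135 = 107.84
Denominator = 401 + 107.84 = 508.84
RR4 = 282 / 508.84 = 0.5542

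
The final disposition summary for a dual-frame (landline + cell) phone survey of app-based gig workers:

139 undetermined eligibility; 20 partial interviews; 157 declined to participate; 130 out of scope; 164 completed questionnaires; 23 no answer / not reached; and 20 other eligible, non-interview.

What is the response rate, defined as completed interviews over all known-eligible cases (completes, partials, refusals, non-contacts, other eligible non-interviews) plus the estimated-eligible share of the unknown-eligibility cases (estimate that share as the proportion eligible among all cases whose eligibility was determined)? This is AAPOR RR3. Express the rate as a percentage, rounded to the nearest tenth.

Numerator = 164
Known eligible = 164 + 20 + 157 + 23 + 20 = 384
e = 384 / (384 + 130) = 384 / 514 = 0.7471
Estimated eligible among unknowns = 0.7471 × 139 = 103.85
Base = 384 + 103.85 = 487.85
RR3 = 164 / 487.85 = 0.3362

33.6%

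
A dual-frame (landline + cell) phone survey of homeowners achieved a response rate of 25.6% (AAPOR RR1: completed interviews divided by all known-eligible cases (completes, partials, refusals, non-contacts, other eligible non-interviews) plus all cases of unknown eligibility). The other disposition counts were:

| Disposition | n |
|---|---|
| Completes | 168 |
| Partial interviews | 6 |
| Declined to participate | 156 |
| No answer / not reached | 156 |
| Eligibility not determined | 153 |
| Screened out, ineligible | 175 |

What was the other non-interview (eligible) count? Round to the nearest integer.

RR1 = 168 / D = 0.256
D = 168 / 0.256 = 656.2
Rest of base = 639
other non-interview (eligible) = 656.2 − 639 ≈ 17

17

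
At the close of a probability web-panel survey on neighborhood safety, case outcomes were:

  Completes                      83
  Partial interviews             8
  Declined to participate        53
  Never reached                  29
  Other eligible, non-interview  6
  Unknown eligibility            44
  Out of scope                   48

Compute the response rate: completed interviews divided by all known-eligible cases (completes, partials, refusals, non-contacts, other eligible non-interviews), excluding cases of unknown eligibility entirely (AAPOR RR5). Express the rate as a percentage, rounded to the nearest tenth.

46.4%

Num = 83
Base = 83 + 8 + 53 + 29 + 6 = 179
RR5 = 83 / 179 = 0.4637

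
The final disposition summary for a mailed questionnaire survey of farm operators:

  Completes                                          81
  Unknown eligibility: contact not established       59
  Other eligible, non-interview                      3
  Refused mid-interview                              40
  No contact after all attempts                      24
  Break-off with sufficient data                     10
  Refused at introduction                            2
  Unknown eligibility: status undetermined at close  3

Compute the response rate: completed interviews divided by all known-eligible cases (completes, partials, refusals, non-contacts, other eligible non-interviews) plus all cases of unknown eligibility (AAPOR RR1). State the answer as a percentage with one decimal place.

36.5%

Declined to participate = 2 + 40 = 42
Undetermined eligibility = 59 + 3 = 62
Numerator → 81
Base → 81 + 10 + 42 + 24 + 3 + 62 = 222
RR1 = 81 / 222 = 0.3649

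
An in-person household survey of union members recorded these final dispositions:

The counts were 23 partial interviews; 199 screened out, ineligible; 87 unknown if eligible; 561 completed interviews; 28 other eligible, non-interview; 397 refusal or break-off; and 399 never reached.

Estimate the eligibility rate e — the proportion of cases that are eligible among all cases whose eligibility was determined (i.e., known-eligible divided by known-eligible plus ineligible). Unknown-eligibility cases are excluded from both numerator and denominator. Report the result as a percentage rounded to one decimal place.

Determined eligible: 561 + 23 + 397 + 399 + 28 = 1408
e = 1408 / (1408 + 199) = 1408 / 1607 = 0.8762

87.6%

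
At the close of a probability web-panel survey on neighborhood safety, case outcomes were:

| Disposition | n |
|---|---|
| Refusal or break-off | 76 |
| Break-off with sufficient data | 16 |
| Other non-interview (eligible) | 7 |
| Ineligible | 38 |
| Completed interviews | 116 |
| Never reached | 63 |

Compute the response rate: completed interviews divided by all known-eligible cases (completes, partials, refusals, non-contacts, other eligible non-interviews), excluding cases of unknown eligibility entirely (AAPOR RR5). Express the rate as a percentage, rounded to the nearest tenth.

41.7%

Num = 116
Denom = 116 + 16 + 76 + 63 + 7 = 278
RR5 = 116 / 278 = 0.4173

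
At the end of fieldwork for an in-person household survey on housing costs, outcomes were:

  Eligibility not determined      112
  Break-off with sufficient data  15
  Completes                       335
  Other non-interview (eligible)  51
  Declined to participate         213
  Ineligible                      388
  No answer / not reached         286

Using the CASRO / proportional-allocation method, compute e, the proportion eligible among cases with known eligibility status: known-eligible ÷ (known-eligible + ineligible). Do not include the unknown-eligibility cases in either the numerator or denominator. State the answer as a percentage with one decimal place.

Eligible (known): 335 + 15 + 213 + 286 + 51 = 900
e = 900 / (900 + 388) = 900 / 1288 = 0.6988

69.9%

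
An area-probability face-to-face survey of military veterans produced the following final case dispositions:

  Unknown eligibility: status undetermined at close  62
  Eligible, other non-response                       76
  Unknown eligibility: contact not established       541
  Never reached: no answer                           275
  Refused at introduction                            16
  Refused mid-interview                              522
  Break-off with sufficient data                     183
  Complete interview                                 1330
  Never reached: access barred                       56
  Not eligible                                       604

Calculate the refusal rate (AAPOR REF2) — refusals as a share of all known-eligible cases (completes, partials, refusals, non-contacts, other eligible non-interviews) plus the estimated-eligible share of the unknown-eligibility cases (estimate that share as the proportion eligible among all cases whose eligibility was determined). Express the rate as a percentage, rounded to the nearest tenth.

Declined to participate = 16 + 522 = 538
No contact after all attempts = 275 + 56 = 331
Unknown if eligible = 541 + 62 = 603
Top → 538
Eligible (known) → 1330 + 183 + 538 + 331 + 76 = 2458
e = 2458 / (2458 + 604) = 2458 / 3062 = 0.8027
Estimated eligible among unknowns → 0.8027 × 603 = 484.03
Denominator → 2458 + 484.03 = 2942.03
REF2 = 538 / 2942.03 = 0.1829

18.3%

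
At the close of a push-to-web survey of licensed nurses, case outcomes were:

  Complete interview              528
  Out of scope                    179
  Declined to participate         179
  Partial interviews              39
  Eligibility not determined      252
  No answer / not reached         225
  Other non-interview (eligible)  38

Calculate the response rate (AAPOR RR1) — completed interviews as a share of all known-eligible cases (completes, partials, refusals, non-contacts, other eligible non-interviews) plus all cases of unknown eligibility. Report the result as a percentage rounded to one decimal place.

41.9%

Numerator: 528
Denominator: 528 + 39 + 179 + 225 + 38 + 252 = 1261
RR1 = 528 / 1261 = 0.4187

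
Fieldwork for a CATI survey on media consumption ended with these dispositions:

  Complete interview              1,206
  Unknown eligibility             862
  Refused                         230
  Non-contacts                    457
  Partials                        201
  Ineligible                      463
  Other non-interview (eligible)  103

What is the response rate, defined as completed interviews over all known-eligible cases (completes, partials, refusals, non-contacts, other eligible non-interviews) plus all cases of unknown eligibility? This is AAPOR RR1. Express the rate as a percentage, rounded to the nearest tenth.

Num = 1206
Denom = 1206 + 201 + 230 + 457 + 103 + 862 = 3059
RR1 = 1206 / 3059 = 0.3942

39.4%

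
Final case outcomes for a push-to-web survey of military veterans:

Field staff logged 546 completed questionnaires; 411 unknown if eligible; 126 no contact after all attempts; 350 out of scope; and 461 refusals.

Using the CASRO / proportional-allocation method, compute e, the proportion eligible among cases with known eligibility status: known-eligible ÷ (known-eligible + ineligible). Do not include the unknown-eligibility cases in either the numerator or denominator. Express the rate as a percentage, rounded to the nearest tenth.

76.4%

Determined eligible = 546 + 461 + 126 = 1133
e = 1133 / (1133 + 350) = 1133 / 1483 = 0.7640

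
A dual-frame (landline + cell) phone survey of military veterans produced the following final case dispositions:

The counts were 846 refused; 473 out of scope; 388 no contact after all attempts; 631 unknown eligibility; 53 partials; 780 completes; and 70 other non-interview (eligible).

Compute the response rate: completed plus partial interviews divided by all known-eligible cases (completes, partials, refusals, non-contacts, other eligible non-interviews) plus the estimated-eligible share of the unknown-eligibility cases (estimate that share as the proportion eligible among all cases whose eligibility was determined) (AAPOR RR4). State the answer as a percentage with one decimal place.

31.4%

Num: 780 + 53 = 833
Known eligible: 780 + 53 + 846 + 388 + 70 = 2137
e = 2137 / (2137 + 473) = 2137 / 2610 = 0.8188
Eligible share of unknowns: 0.8188 × 631 = 516.66
Base: 2137 + 516.66 = 2653.66
RR4 = 833 / 2653.66 = 0.3139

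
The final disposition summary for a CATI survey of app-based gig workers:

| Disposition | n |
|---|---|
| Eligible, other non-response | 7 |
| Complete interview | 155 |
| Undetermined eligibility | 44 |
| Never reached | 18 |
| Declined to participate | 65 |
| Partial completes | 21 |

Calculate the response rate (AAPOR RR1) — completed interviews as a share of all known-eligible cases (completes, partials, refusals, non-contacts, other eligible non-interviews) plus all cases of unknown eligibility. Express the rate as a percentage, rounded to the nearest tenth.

50.0%

Top → 155
Denominator → 155 + 21 + 65 + 18 + 7 + 44 = 310
RR1 = 155 / 310 = 0.5000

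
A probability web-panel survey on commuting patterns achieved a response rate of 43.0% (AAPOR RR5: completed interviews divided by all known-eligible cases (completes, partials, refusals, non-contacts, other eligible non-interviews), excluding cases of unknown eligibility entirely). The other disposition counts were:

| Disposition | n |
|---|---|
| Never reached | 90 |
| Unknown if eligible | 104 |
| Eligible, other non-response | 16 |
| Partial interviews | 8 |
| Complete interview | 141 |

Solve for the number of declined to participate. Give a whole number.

73

RR5 = 141 / D = 0.430
D = 141 / 0.430 = 327.9
Other denominator terms total 255
declined to participate = 327.9 − 255 ≈ 73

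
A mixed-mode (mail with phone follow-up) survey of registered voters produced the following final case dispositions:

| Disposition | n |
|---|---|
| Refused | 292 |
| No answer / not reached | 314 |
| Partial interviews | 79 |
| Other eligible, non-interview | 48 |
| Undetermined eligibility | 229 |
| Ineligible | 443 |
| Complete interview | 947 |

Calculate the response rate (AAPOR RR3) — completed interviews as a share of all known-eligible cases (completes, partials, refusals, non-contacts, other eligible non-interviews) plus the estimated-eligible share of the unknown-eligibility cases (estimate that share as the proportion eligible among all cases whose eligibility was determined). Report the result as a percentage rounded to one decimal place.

50.9%

Numerator → 947
Determined eligible → 947 + 79 + 292 + 314 + 48 = 1680
e = 1680 / (1680 + 443) = 1680 / 2123 = 0.7913
Estimated eligible among unknowns → 0.7913 × 229 = 181.21
Denom → 1680 + 181.21 = 1861.21
RR3 = 947 / 1861.21 = 0.5088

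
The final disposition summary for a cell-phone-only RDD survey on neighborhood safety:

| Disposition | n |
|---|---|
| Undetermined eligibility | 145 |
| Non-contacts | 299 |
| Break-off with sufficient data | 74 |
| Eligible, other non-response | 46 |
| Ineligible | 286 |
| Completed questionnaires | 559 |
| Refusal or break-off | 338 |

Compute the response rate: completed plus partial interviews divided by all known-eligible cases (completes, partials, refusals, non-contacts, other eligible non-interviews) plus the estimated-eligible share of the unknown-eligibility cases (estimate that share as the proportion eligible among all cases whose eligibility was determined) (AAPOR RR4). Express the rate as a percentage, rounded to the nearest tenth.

Num → 559 + 74 = 633
Eligible (known) → 559 + 74 + 338 + 299 + 46 = 1316
e = 1316 / (1316 + 286) = 1316 / 1602 = 0.8215
Estimated eligible among unknowns → 0.8215 × 145 = 119.12
Base → 1316 + 119.12 = 1435.12
RR4 = 633 / 1435.12 = 0.4411

44.1%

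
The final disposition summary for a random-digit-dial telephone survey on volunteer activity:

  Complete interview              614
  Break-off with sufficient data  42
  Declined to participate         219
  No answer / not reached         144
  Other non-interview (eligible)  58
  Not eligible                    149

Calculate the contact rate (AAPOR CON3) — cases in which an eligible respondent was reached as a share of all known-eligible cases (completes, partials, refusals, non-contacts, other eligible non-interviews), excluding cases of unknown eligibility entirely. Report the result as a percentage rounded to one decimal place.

Numerator: 614 + 42 + 219 + 58 = 933
Base: 614 + 42 + 219 + 144 + 58 = 1077
CON3 = 933 / 1077 = 0.8663

86.6%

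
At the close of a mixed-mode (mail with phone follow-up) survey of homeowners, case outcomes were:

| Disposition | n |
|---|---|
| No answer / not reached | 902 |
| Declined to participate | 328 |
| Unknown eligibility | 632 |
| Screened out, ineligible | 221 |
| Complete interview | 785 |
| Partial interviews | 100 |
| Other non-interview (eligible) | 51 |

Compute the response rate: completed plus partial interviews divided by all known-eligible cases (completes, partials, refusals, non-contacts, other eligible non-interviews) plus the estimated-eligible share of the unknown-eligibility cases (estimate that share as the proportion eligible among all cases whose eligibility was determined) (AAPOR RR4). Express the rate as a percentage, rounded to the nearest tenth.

32.3%

Num → 785 + 100 = 885
Known eligible → 785 + 100 + 328 + 902 + 51 = 2166
e = 2166 / (2166 + 221) = 2166 / 2387 = 0.9074
Eligible share of unknowns → 0.9074 × 632 = 573.48
Denominator → 2166 + 573.48 = 2739.48
RR4 = 885 / 2739.48 = 0.3231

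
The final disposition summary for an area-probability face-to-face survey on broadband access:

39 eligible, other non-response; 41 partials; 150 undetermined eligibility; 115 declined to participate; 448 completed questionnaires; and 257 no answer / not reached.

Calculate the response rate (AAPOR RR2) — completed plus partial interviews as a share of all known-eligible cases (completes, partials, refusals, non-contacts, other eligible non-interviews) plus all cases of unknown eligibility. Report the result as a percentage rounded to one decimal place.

Numerator: 448 + 41 = 489
Denom: 448 + 41 + 115 + 257 + 39 + 150 = 1050
RR2 = 489 / 1050 = 0.4657

46.6%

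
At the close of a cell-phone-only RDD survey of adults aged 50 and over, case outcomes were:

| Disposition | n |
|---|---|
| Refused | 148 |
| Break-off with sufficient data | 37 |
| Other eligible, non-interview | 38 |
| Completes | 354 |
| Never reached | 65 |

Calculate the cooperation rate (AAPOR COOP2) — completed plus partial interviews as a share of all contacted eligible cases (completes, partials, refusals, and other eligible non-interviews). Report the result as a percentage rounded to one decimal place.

67.8%

Top: 354 + 37 = 391
Denominator: 354 + 37 + 148 + 38 = 577
COOP2 = 391 / 577 = 0.6776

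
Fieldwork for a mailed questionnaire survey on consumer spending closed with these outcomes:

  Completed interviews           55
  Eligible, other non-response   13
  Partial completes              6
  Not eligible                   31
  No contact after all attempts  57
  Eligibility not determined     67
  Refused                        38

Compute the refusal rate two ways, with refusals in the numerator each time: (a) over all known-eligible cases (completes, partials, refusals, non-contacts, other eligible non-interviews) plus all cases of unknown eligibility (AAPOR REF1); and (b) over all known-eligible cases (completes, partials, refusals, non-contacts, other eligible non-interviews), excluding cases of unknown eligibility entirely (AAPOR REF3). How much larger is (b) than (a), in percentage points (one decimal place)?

Num: 38
Base: 55 + 6 + 38 + 57 + 13 + 67 = 236
REF1 = 38 / 236 = 0.1610
Base: 55 + 6 + 38 + 57 + 13 = 169
REF3 = 38 / 169 = 0.2249
Difference = 22.49 − 16.10 = 6.39 percentage points

6.4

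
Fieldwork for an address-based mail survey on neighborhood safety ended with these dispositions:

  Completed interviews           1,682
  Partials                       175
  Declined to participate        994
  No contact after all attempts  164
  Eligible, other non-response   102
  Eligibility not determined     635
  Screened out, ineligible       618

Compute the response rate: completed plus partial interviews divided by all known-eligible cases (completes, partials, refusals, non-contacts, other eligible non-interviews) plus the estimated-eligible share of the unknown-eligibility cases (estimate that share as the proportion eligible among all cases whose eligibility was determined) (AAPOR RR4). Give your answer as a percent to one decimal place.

Numerator: 1682 + 175 = 1857
Known eligible: 1682 + 175 + 994 + 164 + 102 = 3117
e = 3117 / (3117 + 618) = 3117 / 3735 = 0.8345
e × U: 0.8345 × 635 = 529.91
Denominator: 3117 + 529.91 = 3646.91
RR4 = 1857 / 3646.91 = 0.5092

50.9%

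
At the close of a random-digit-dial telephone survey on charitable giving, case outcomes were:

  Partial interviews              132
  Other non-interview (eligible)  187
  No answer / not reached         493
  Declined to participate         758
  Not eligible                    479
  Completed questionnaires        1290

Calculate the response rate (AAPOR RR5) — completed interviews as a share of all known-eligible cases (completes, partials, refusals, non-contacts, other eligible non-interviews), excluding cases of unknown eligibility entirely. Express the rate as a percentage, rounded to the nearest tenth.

45.1%

Top = 1290
Base = 1290 + 132 + 758 + 493 + 187 = 2860
RR5 = 1290 / 2860 = 0.4510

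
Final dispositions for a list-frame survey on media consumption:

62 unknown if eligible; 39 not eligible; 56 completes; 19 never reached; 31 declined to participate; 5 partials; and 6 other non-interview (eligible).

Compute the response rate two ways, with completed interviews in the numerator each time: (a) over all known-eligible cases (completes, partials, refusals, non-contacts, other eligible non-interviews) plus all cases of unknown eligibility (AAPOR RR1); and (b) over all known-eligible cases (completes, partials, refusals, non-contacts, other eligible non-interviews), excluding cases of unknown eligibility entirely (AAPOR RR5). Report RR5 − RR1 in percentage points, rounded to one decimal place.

Numerator = 56
Denom = 56 + 5 + 31 + 19 + 6 + 62 = 179
RR1 = 56 / 179 = 0.3128
Denom = 56 + 5 + 31 + 19 + 6 = 117
RR5 = 56 / 117 = 0.4786
Difference = 47.86 − 31.28 = 16.58 percentage points

16.6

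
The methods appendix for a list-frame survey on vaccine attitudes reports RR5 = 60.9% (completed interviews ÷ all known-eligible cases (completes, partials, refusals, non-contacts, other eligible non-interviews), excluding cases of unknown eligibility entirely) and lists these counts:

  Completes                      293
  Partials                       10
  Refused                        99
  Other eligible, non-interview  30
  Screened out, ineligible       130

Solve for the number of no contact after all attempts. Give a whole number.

RR5 = 293 / D = 0.609
D = 293 / 0.609 = 481.1
Rest of base = 432
no contact after all attempts = 481.1 − 432 ≈ 49

49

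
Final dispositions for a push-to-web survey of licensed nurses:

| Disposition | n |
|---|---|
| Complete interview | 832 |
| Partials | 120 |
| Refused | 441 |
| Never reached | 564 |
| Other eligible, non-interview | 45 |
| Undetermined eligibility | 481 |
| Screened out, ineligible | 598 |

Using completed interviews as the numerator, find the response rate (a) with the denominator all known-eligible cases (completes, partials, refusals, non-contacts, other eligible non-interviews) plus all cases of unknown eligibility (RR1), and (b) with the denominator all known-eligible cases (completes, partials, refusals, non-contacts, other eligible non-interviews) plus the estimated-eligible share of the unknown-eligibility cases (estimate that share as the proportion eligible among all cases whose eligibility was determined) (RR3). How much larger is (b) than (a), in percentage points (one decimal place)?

Numerator: 832
Denom: 832 + 120 + 441 + 564 + 45 + 481 = 2483
RR1 = 832 / 2483 = 0.3351
Determined eligible: 832 + 120 + 441 + 564 + 45 = 2002
e = 2002 / (2002 + 598) = 2002 / 2600 = 0.7700
Estimated eligible among unknowns: 0.7700 × 481 = 370.37
Denom: 2002 + 370.37 = 2372.37
RR3 = 832 / 2372.37 = 0.3507
Difference = 35.07 − 33.51 = 1.56 percentage points

1.6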